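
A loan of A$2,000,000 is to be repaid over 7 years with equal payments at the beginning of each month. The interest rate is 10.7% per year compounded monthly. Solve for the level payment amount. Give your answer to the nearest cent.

A$33,630.34

Level annuity due; solve PV = PMT × [(1 − (1+r)^−n)/r] × (1+r) for PMT.
Periodic rate r = 0.107/12 per month; n is counted in months.
With n = 84: PMT = 2,000,000 / ([(1 − (1+r)^−n)/r] × (1+r)) = A$33,630.34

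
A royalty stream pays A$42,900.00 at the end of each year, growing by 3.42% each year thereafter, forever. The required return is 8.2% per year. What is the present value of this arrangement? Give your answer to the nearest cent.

A$897,489.54

Periodic rate r = 0.082 per year.
Growing perpetuity (Gordon): PV = PMT₁ / (r − g) = 42,900 / (r − 0.0342) = A$897,489.54.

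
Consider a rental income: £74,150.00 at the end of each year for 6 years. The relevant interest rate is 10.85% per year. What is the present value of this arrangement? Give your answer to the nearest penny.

This is an ordinary annuity: 6 payments of £74,150.00 at the end of each year.
Periodic rate r = 0.1085 per year.
PV = PMT × [(1 − (1+r)^−n)/r] = 74,150 × [1 − (1+r)^−6] / r = £315,054.58

£315,054.58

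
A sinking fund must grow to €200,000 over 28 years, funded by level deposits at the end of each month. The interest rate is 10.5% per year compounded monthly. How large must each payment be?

Level ordinary annuity; solve FV = PMT × [((1+r)^n − 1)/r] for PMT.
Periodic rate r = 0.105/12 per month; n is counted in months.
With n = 336: PMT = 200,000 / ([((1+r)^n − 1)/r]) = €99.01

€99.01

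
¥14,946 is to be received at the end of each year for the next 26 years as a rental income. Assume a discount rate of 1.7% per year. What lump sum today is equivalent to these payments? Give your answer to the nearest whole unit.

¥311,983

This is an ordinary annuity: 26 payments of ¥14,946 at the end of each year.
Periodic rate r = 0.017 per year.
PV = PMT × [(1 − (1+r)^−n)/r] = 14,946 × [1 − (1+r)^−26] / r = ¥311,983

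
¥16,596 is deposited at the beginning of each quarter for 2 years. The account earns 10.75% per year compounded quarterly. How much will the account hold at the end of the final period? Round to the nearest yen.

This is an annuity due: 8 deposits of ¥16,596 at the beginning of each quarter.
Periodic rate r = 0.1075/4 per quarter; n is counted in quarters.
FV = PMT × [((1+r)^n − 1)/r] × (1+r) = 16,596 × [(1+r)^8 − 1] / r × (1+r) = ¥149,873

¥149,873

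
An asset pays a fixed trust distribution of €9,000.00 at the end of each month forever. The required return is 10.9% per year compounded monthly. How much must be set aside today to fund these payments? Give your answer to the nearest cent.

€990,825.69

Periodic rate r = 0.109/12 per month.
Level perpetuity: PV = PMT / r = 9,000 / (0.109/12) = €990,825.69.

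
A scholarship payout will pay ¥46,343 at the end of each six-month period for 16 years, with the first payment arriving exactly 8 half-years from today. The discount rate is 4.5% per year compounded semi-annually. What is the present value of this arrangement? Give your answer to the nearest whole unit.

¥897,786

Ordinary annuity of 32 payments, first payment at period 8.
Periodic rate r = 0.045/2 per half-year; n is counted in half-years.
The ordinary-annuity PV formula values the stream one period before the first payment (period 7); discount that back 7 periods:
PV₀ = 46,343 × [1 − (1+r)^−32] / r × (1+r)^−7 = ¥897,786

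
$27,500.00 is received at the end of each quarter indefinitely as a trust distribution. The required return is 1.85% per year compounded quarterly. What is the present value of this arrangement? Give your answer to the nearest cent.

$5,945,945.95

Periodic rate r = 0.0185/4 per quarter.
Level perpetuity: PV = PMT / r = 27,500 / (0.0185/4) = $5,945,945.95.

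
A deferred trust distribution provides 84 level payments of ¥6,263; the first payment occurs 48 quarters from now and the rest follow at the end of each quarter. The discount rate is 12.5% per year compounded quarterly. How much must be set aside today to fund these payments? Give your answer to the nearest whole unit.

Ordinary annuity of 84 payments, first payment at period 48.
Periodic rate r = 0.125/4 per quarter; n is counted in quarters.
The ordinary-annuity PV formula values the stream one period before the first payment (period 47); discount that back 47 periods:
PV₀ = 6,263 × [1 − (1+r)^−84] / r × (1+r)^−47 = ¥43,629

¥43,629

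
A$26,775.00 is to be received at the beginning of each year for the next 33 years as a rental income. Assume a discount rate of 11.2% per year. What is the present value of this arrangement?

This is an annuity due: 33 payments of A$26,775.00 at the beginning of each year.
Periodic rate r = 0.112 per year.
PV = PMT × [(1 − (1+r)^−n)/r] × (1+r) = 26,775 × [1 − (1+r)^−33] / r × (1+r) = A$257,836.24

A$257,836.24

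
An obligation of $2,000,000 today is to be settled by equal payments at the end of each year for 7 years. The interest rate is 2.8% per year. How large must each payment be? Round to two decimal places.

Level ordinary annuity; solve PV = PMT × [(1 − (1+r)^−n)/r] for PMT.
Periodic rate r = 0.028 per year.
With n = 7: PMT = 2,000,000 / ([(1 − (1+r)^−n)/r]) = $318,597.41

$318,597.41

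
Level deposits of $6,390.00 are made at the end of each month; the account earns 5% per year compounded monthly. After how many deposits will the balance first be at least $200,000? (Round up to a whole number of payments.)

Periodic rate r = 0.05/12 per month; n is counted in months.
Ordinary annuity FV: 200,000 = 6,390 × [((1+r)^n − 1)/r].
(1+r)^n = 1 + 200,000 × r / 6,390, so n = ln(1 + 200,000·r/6,390) / ln(1+r) = 29.48.
Round up to a whole number of payments: n = 30.

30 payments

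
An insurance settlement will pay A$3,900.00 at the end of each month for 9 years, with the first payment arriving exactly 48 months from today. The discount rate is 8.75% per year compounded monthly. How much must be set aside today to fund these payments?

A$206,687.71

Ordinary annuity of 108 payments, first payment at period 48.
Periodic rate r = 0.0875/12 per month; n is counted in months.
The ordinary-annuity PV formula values the stream one period before the first payment (period 47); discount that back 47 periods:
PV₀ = 3,900 × [1 − (1+r)^−108] / r × (1+r)^−47 = A$206,687.71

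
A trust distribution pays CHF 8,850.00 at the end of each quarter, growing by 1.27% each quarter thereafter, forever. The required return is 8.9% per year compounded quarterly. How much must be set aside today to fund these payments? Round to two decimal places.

CHF 926,701.57

Periodic rate r = 0.089/4 per quarter.
Growing perpetuity (Gordon): PV = PMT₁ / (r − g) = 8,850 / (r − 0.0127) = CHF 926,701.57.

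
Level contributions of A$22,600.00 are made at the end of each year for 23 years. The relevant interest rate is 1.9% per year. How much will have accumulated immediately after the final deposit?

This is an ordinary annuity: 23 deposits of A$22,600.00 at the end of each year.
Periodic rate r = 0.019 per year.
FV = PMT × [((1+r)^n − 1)/r] = 22,600 × [(1+r)^23 − 1] / r = A$644,364.75

A$644,364.75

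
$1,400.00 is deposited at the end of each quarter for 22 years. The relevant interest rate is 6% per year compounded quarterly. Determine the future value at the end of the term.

$252,644.68

This is an ordinary annuity: 88 deposits of $1,400.00 at the end of each quarter.
Periodic rate r = 0.06/4 per quarter; n is counted in quarters.
FV = PMT × [((1+r)^n − 1)/r] = 1,400 × [(1+r)^88 − 1] / r = $252,644.68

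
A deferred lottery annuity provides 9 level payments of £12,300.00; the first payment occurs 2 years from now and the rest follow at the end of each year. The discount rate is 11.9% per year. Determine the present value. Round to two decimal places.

Ordinary annuity of 9 payments, first payment at period 2.
Periodic rate r = 0.119 per year.
The ordinary-annuity PV formula values the stream one period before the first payment (period 1); discount that back 1 periods:
PV₀ = 12,300 × [1 − (1+r)^−9] / r × (1+r)^−1 = £58,791.20

£58,791.20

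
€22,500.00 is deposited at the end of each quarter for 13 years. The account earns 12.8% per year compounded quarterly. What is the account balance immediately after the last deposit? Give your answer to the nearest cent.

This is an ordinary annuity: 52 deposits of €22,500.00 at the end of each quarter.
Periodic rate r = 0.128/4 per quarter; n is counted in quarters.
FV = PMT × [((1+r)^n − 1)/r] = 22,500 × [(1+r)^52 − 1] / r = €2,914,110.62

€2,914,110.62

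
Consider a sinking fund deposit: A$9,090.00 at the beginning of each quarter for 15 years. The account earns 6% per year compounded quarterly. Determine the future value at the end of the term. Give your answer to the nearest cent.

A$887,710.05

This is an annuity due: 60 deposits of A$9,090.00 at the beginning of each quarter.
Periodic rate r = 0.06/4 per quarter; n is counted in quarters.
FV = PMT × [((1+r)^n − 1)/r] × (1+r) = 9,090 × [(1+r)^60 − 1] / r × (1+r) = A$887,710.05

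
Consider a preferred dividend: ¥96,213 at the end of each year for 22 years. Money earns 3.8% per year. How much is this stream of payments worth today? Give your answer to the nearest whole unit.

This is an ordinary annuity: 22 payments of ¥96,213 at the end of each year.
Periodic rate r = 0.038 per year.
PV = PMT × [(1 − (1+r)^−n)/r] = 96,213 × [1 − (1+r)^−22] / r = ¥1,417,348

¥1,417,348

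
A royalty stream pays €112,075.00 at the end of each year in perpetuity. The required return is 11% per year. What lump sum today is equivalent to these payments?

€1,018,863.64

Periodic rate r = 0.11 per year.
Level perpetuity: PV = PMT / r = 112,075 / (0.11) = €1,018,863.64.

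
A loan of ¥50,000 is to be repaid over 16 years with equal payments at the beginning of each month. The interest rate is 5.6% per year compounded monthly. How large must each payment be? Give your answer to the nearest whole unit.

¥393

Level annuity due; solve PV = PMT × [(1 − (1+r)^−n)/r] × (1+r) for PMT.
Periodic rate r = 0.056/12 per month; n is counted in months.
With n = 192: PMT = 50,000 / ([(1 − (1+r)^−n)/r] × (1+r)) = ¥393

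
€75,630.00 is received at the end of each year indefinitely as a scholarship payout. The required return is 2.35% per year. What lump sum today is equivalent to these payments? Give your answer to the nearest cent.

Periodic rate r = 0.0235 per year.
Level perpetuity: PV = PMT / r = 75,630 / (0.0235) = €3,218,297.87.

€3,218,297.87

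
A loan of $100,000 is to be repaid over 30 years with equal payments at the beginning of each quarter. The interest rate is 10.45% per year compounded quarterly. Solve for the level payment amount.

Level annuity due; solve PV = PMT × [(1 − (1+r)^−n)/r] × (1+r) for PMT.
Periodic rate r = 0.1045/4 per quarter; n is counted in quarters.
With n = 120: PMT = 100,000 / ([(1 − (1+r)^−n)/r] × (1+r)) = $2,666.75

$2,666.75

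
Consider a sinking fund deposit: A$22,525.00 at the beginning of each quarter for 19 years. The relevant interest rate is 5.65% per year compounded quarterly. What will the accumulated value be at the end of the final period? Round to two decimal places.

This is an annuity due: 76 deposits of A$22,525.00 at the beginning of each quarter.
Periodic rate r = 0.0565/4 per quarter; n is counted in quarters.
FV = PMT × [((1+r)^n − 1)/r] × (1+r) = 22,525 × [(1+r)^76 − 1] / r × (1+r) = A$3,078,708.04

A$3,078,708.04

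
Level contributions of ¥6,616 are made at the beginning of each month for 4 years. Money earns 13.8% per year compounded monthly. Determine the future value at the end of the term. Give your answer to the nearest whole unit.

¥425,536

This is an annuity due: 48 deposits of ¥6,616 at the beginning of each month.
Periodic rate r = 0.138/12 per month; n is counted in months.
FV = PMT × [((1+r)^n − 1)/r] × (1+r) = 6,616 × [(1+r)^48 − 1] / r × (1+r) = ¥425,536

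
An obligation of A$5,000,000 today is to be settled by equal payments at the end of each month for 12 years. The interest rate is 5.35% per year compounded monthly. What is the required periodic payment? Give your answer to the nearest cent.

A$47,127.29

Level ordinary annuity; solve PV = PMT × [(1 − (1+r)^−n)/r] for PMT.
Periodic rate r = 0.0535/12 per month; n is counted in months.
With n = 144: PMT = 5,000,000 / ([(1 − (1+r)^−n)/r]) = A$47,127.29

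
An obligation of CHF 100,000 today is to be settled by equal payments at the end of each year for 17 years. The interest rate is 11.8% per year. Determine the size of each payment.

Level ordinary annuity; solve PV = PMT × [(1 − (1+r)^−n)/r] for PMT.
Periodic rate r = 0.118 per year.
With n = 17: PMT = 100,000 / ([(1 − (1+r)^−n)/r]) = CHF 13,884.60

CHF 13,884.60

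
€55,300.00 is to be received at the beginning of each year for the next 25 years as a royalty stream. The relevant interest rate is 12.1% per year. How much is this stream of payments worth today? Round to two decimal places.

€482,853.10

This is an annuity due: 25 payments of €55,300.00 at the beginning of each year.
Periodic rate r = 0.121 per year.
PV = PMT × [(1 − (1+r)^−n)/r] × (1+r) = 55,300 × [1 − (1+r)^−25] / r × (1+r) = €482,853.10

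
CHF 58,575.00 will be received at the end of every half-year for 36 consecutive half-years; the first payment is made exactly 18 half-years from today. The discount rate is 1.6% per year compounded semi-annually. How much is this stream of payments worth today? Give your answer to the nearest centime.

Ordinary annuity of 36 payments, first payment at period 18.
Periodic rate r = 0.016/2 per half-year; n is counted in half-years.
The ordinary-annuity PV formula values the stream one period before the first payment (period 17); discount that back 17 periods:
PV₀ = 58,575 × [1 − (1+r)^−36] / r × (1+r)^−17 = CHF 1,594,603.60

CHF 1,594,603.60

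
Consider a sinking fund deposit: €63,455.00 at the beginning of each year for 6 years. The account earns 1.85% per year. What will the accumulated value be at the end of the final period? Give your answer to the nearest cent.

This is an annuity due: 6 deposits of €63,455.00 at the beginning of each year.
Periodic rate r = 0.0185 per year.
FV = PMT × [((1+r)^n − 1)/r] × (1+r) = 63,455 × [(1+r)^6 − 1] / r × (1+r) = €406,156.60

€406,156.60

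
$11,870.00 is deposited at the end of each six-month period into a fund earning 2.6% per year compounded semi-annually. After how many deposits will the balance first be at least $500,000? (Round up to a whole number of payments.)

34 payments

Periodic rate r = 0.026/2 per half-year; n is counted in half-years.
Ordinary annuity FV: 500,000 = 11,870 × [((1+r)^n − 1)/r].
(1+r)^n = 1 + 500,000 × r / 11,870, so n = ln(1 + 500,000·r/11,870) / ln(1+r) = 33.81.
Round up to a whole number of payments: n = 34.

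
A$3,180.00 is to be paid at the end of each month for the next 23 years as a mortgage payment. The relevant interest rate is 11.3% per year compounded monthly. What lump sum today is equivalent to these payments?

This is an ordinary annuity: 276 payments of A$3,180.00 at the end of each month.
Periodic rate r = 0.113/12 per month; n is counted in months.
PV = PMT × [(1 − (1+r)^−n)/r] = 3,180 × [1 − (1+r)^−276] / r = A$312,284.71

A$312,284.71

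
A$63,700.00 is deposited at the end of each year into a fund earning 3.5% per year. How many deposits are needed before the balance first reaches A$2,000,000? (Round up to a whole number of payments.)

22 payments

Periodic rate r = 0.035 per year.
Ordinary annuity FV: 2,000,000 = 63,700 × [((1+r)^n − 1)/r].
(1+r)^n = 1 + 2,000,000 × r / 63,700, so n = ln(1 + 2,000,000·r/63,700) / ln(1+r) = 21.55.
Round up to a whole number of payments: n = 22.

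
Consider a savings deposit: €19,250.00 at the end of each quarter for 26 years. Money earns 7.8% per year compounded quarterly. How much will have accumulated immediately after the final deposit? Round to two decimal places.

This is an ordinary annuity: 104 deposits of €19,250.00 at the end of each quarter.
Periodic rate r = 0.078/4 per quarter; n is counted in quarters.
FV = PMT × [((1+r)^n − 1)/r] = 19,250 × [(1+r)^104 − 1] / r = €6,369,266.56

€6,369,266.56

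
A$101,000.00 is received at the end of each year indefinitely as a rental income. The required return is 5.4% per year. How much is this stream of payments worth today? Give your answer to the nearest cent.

Periodic rate r = 0.054 per year.
Level perpetuity: PV = PMT / r = 101,000 / (0.054) = A$1,870,370.37.

A$1,870,370.37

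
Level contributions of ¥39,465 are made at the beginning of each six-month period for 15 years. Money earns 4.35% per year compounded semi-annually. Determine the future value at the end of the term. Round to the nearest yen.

This is an annuity due: 30 deposits of ¥39,465 at the beginning of each six-month period.
Periodic rate r = 0.0435/2 per half-year; n is counted in half-years.
FV = PMT × [((1+r)^n − 1)/r] × (1+r) = 39,465 × [(1+r)^30 − 1] / r × (1+r) = ¥1,681,439

¥1,681,439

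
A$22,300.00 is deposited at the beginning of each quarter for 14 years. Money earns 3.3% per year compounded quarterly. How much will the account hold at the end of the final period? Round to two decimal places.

This is an annuity due: 56 deposits of A$22,300.00 at the beginning of each quarter.
Periodic rate r = 0.033/4 per quarter; n is counted in quarters.
FV = PMT × [((1+r)^n − 1)/r] × (1+r) = 22,300 × [(1+r)^56 − 1] / r × (1+r) = A$1,592,246.42

A$1,592,246.42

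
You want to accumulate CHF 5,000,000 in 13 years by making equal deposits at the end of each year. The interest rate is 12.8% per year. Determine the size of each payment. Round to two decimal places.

Level ordinary annuity; solve FV = PMT × [((1+r)^n − 1)/r] for PMT.
Periodic rate r = 0.128 per year.
With n = 13: PMT = 5,000,000 / ([((1+r)^n − 1)/r]) = CHF 169,021.41

CHF 169,021.41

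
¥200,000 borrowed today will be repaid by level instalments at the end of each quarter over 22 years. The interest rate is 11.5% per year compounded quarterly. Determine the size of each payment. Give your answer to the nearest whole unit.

¥6,267

Level ordinary annuity; solve PV = PMT × [(1 − (1+r)^−n)/r] for PMT.
Periodic rate r = 0.115/4 per quarter; n is counted in quarters.
With n = 88: PMT = 200,000 / ([(1 − (1+r)^−n)/r]) = ¥6,267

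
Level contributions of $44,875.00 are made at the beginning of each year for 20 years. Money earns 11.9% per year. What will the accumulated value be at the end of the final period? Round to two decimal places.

$3,576,452.50

This is an annuity due: 20 deposits of $44,875.00 at the beginning of each year.
Periodic rate r = 0.119 per year.
FV = PMT × [((1+r)^n − 1)/r] × (1+r) = 44,875 × [(1+r)^20 − 1] / r × (1+r) = $3,576,452.50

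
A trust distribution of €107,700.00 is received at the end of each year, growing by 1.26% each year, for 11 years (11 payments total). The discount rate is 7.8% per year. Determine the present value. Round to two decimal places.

Periodic rate r = 0.078 per year.
Growing ordinary annuity: PV = PMT₁ × [1 − ((1+g)/(1+r))^n] / (r − g) = 107,700 × [1 − ((1+0.0126)/(1+r))^11] / (r − 0.0126) = €819,516.20.

€819,516.20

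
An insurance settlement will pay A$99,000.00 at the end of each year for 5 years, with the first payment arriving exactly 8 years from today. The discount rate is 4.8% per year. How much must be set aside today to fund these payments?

Ordinary annuity of 5 payments, first payment at period 8.
Periodic rate r = 0.048 per year.
The ordinary-annuity PV formula values the stream one period before the first payment (period 7); discount that back 7 periods:
PV₀ = 99,000 × [1 − (1+r)^−5] / r × (1+r)^−7 = A$310,417.74

A$310,417.74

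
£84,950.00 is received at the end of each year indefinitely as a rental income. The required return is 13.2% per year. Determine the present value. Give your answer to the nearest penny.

£643,560.61

Periodic rate r = 0.132 per year.
Level perpetuity: PV = PMT / r = 84,950 / (0.132) = £643,560.61.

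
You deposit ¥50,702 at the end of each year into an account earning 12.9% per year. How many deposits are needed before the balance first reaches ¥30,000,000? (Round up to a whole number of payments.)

Periodic rate r = 0.129 per year.
Ordinary annuity FV: 30,000,000 = 50,702 × [((1+r)^n − 1)/r].
(1+r)^n = 1 + 30,000,000 × r / 50,702, so n = ln(1 + 30,000,000·r/50,702) / ln(1+r) = 35.84.
Round up to a whole number of payments: n = 36.

36 payments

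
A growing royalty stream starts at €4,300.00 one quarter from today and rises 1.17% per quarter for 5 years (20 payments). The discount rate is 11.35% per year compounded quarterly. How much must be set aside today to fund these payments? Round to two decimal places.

Periodic rate r = 0.1135/4 per quarter; n is counted in quarters.
Growing ordinary annuity: PV = PMT₁ × [1 − ((1+g)/(1+r))^n] / (r − g) = 4,300 × [1 − ((1+0.0117)/(1+r))^20] / (r − 0.0117) = €71,916.26.

€71,916.26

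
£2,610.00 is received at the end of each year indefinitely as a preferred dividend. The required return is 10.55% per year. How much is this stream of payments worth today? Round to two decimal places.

Periodic rate r = 0.1055 per year.
Level perpetuity: PV = PMT / r = 2,610 / (0.1055) = £24,739.34.

£24,739.34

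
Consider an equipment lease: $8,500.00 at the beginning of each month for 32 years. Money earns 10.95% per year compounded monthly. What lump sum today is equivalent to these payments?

$911,281.57

This is an annuity due: 384 payments of $8,500.00 at the beginning of each month.
Periodic rate r = 0.1095/12 per month; n is counted in months.
PV = PMT × [(1 − (1+r)^−n)/r] × (1+r) = 8,500 × [1 − (1+r)^−384] / r × (1+r) = $911,281.57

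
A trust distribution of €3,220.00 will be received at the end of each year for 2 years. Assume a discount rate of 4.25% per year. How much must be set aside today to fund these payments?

€6,051.54

This is an ordinary annuity: 2 payments of €3,220.00 at the end of each year.
Periodic rate r = 0.0425 per year.
PV = PMT × [(1 − (1+r)^−n)/r] = 3,220 × [1 − (1+r)^−2] / r = €6,051.54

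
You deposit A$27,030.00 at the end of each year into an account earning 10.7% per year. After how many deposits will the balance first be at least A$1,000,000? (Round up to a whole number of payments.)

Periodic rate r = 0.107 per year.
Ordinary annuity FV: 1,000,000 = 27,030 × [((1+r)^n − 1)/r].
(1+r)^n = 1 + 1,000,000 × r / 27,030, so n = ln(1 + 1,000,000·r/27,030) / ln(1+r) = 15.75.
Round up to a whole number of payments: n = 16.

16 payments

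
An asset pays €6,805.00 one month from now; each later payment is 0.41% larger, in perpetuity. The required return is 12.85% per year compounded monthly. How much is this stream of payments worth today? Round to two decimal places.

Periodic rate r = 0.1285/12 per month.
Growing perpetuity (Gordon): PV = PMT₁ / (r − g) = 6,805 / (r − 0.0041) = €1,029,760.40.

€1,029,760.40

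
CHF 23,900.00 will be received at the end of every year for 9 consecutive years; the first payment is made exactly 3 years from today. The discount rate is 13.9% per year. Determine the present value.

CHF 91,457.33

Ordinary annuity of 9 payments, first payment at period 3.
Periodic rate r = 0.139 per year.
The ordinary-annuity PV formula values the stream one period before the first payment (period 2); discount that back 2 periods:
PV₀ = 23,900 × [1 − (1+r)^−9] / r × (1+r)^−2 = CHF 91,457.33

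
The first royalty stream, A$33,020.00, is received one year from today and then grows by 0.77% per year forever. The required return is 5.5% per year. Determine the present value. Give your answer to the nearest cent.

A$698,097.25

Periodic rate r = 0.055 per year.
Growing perpetuity (Gordon): PV = PMT₁ / (r − g) = 33,020 / (r − 0.0077) = A$698,097.25.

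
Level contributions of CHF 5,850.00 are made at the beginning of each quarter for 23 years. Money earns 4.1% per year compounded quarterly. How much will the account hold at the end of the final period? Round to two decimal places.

CHF 896,802.12

This is an annuity due: 92 deposits of CHF 5,850.00 at the beginning of each quarter.
Periodic rate r = 0.041/4 per quarter; n is counted in quarters.
FV = PMT × [((1+r)^n − 1)/r] × (1+r) = 5,850 × [(1+r)^92 − 1] / r × (1+r) = CHF 896,802.12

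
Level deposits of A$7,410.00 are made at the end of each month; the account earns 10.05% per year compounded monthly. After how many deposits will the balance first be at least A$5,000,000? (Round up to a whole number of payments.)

Periodic rate r = 0.1005/12 per month; n is counted in months.
Ordinary annuity FV: 5,000,000 = 7,410 × [((1+r)^n − 1)/r].
(1+r)^n = 1 + 5,000,000 × r / 7,410, so n = ln(1 + 5,000,000·r/7,410) / ln(1+r) = 227.19.
Round up to a whole number of payments: n = 228.

228 payments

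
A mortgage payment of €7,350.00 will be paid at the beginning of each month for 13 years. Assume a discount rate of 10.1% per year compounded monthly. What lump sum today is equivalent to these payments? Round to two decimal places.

€642,415.60

This is an annuity due: 156 payments of €7,350.00 at the beginning of each month.
Periodic rate r = 0.101/12 per month; n is counted in months.
PV = PMT × [(1 − (1+r)^−n)/r] × (1+r) = 7,350 × [1 − (1+r)^−156] / r × (1+r) = €642,415.60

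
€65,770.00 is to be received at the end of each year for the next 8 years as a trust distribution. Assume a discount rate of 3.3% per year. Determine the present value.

€455,897.72

This is an ordinary annuity: 8 payments of €65,770.00 at the end of each year.
Periodic rate r = 0.033 per year.
PV = PMT × [(1 − (1+r)^−n)/r] = 65,770 × [1 − (1+r)^−8] / r = €455,897.72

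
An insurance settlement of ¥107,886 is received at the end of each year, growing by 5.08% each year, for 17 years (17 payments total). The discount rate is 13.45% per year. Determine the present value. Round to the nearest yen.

Periodic rate r = 0.1345 per year.
Growing ordinary annuity: PV = PMT₁ × [1 − ((1+g)/(1+r))^n] / (r − g) = 107,886 × [1 − ((1+0.0508)/(1+r))^17] / (r − 0.0508) = ¥938,690.

¥938,690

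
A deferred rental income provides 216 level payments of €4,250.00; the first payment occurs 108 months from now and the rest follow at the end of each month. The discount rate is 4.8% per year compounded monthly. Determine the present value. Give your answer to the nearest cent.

€400,497.08

Ordinary annuity of 216 payments, first payment at period 108.
Periodic rate r = 0.048/12 per month; n is counted in months.
The ordinary-annuity PV formula values the stream one period before the first payment (period 107); discount that back 107 periods:
PV₀ = 4,250 × [1 − (1+r)^−216] / r × (1+r)^−107 = €400,497.08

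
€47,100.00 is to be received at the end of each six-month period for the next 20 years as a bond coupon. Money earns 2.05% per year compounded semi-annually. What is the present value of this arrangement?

€1,539,197.05

This is an ordinary annuity: 40 payments of €47,100.00 at the end of each six-month period.
Periodic rate r = 0.0205/2 per half-year; n is counted in half-years.
PV = PMT × [(1 − (1+r)^−n)/r] = 47,100 × [1 − (1+r)^−40] / r = €1,539,197.05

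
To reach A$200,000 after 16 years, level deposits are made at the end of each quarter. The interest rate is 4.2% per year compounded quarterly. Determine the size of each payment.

A$2,207.50

Level ordinary annuity; solve FV = PMT × [((1+r)^n − 1)/r] for PMT.
Periodic rate r = 0.042/4 per quarter; n is counted in quarters.
With n = 64: PMT = 200,000 / ([((1+r)^n − 1)/r]) = A$2,207.50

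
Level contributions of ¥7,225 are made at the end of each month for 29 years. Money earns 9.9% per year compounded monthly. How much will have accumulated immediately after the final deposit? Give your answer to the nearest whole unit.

This is an ordinary annuity: 348 deposits of ¥7,225 at the end of each month.
Periodic rate r = 0.099/12 per month; n is counted in months.
FV = PMT × [((1+r)^n − 1)/r] = 7,225 × [(1+r)^348 − 1] / r = ¥14,404,412

¥14,404,412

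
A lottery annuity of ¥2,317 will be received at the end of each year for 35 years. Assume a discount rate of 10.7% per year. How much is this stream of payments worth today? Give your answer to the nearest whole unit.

This is an ordinary annuity: 35 payments of ¥2,317 at the end of each year.
Periodic rate r = 0.107 per year.
PV = PMT × [(1 − (1+r)^−n)/r] = 2,317 × [1 − (1+r)^−35] / r = ¥21,037

¥21,037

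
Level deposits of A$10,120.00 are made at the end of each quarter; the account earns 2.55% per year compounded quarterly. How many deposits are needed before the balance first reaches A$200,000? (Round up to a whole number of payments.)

Periodic rate r = 0.0255/4 per quarter; n is counted in quarters.
Ordinary annuity FV: 200,000 = 10,120 × [((1+r)^n − 1)/r].
(1+r)^n = 1 + 200,000 × r / 10,120, so n = ln(1 + 200,000·r/10,120) / ln(1+r) = 18.67.
Round up to a whole number of payments: n = 19.

19 payments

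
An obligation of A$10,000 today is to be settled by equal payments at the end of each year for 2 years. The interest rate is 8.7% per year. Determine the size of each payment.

A$5,661.57

Level ordinary annuity; solve PV = PMT × [(1 − (1+r)^−n)/r] for PMT.
Periodic rate r = 0.087 per year.
With n = 2: PMT = 10,000 / ([(1 − (1+r)^−n)/r]) = A$5,661.57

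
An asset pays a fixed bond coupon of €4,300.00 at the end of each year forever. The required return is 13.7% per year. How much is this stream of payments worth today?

€31,386.86

Periodic rate r = 0.137 per year.
Level perpetuity: PV = PMT / r = 4,300 / (0.137) = €31,386.86.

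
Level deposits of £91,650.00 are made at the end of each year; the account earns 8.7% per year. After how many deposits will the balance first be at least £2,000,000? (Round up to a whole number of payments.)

13 payments

Periodic rate r = 0.087 per year.
Ordinary annuity FV: 2,000,000 = 91,650 × [((1+r)^n − 1)/r].
(1+r)^n = 1 + 2,000,000 × r / 91,650, so n = ln(1 + 2,000,000·r/91,650) / ln(1+r) = 12.76.
Round up to a whole number of payments: n = 13.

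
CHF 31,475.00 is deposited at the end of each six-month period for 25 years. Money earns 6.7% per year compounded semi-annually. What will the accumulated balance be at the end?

This is an ordinary annuity: 50 deposits of CHF 31,475.00 at the end of each six-month period.
Periodic rate r = 0.067/2 per half-year; n is counted in half-years.
FV = PMT × [((1+r)^n − 1)/r] = 31,475 × [(1+r)^50 − 1] / r = CHF 3,940,730.46

CHF 3,940,730.46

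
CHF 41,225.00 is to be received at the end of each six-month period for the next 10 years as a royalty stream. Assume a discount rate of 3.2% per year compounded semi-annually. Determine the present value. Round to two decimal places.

This is an ordinary annuity: 20 payments of CHF 41,225.00 at the end of each six-month period.
Periodic rate r = 0.032/2 per half-year; n is counted in half-years.
PV = PMT × [(1 − (1+r)^−n)/r] = 41,225 × [1 − (1+r)^−20] / r = CHF 700,848.92

CHF 700,848.92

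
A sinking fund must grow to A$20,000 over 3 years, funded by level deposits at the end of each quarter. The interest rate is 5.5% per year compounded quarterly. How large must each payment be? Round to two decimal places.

Level ordinary annuity; solve FV = PMT × [((1+r)^n − 1)/r] for PMT.
Periodic rate r = 0.055/4 per quarter; n is counted in quarters.
With n = 12: PMT = 20,000 / ([((1+r)^n − 1)/r]) = A$1,544.35

A$1,544.35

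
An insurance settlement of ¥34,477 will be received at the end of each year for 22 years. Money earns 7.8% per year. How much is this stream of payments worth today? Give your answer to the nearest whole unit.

¥357,325

This is an ordinary annuity: 22 payments of ¥34,477 at the end of each year.
Periodic rate r = 0.078 per year.
PV = PMT × [(1 − (1+r)^−n)/r] = 34,477 × [1 − (1+r)^−22] / r = ¥357,325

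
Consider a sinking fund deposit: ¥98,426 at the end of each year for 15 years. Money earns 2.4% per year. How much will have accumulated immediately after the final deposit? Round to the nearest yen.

¥1,752,178

This is an ordinary annuity: 15 deposits of ¥98,426 at the end of each year.
Periodic rate r = 0.024 per year.
FV = PMT × [((1+r)^n − 1)/r] = 98,426 × [(1+r)^15 − 1] / r = ¥1,752,178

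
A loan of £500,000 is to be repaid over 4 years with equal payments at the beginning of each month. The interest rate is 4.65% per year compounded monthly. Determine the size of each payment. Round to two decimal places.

Level annuity due; solve PV = PMT × [(1 − (1+r)^−n)/r] × (1+r) for PMT.
Periodic rate r = 0.0465/12 per month; n is counted in months.
With n = 48: PMT = 500,000 / ([(1 − (1+r)^−n)/r] × (1+r)) = £11,391.40

£11,391.40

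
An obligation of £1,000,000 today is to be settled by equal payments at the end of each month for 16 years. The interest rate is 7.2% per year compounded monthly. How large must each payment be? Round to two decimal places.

£8,785.98

Level ordinary annuity; solve PV = PMT × [(1 − (1+r)^−n)/r] for PMT.
Periodic rate r = 0.072/12 per month; n is counted in months.
With n = 192: PMT = 1,000,000 / ([(1 − (1+r)^−n)/r]) = £8,785.98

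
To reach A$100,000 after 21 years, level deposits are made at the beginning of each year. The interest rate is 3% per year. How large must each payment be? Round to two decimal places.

A$3,385.61

Level annuity due; solve FV = PMT × [((1+r)^n − 1)/r] × (1+r) for PMT.
Periodic rate r = 0.03 per year.
With n = 21: PMT = 100,000 / ([((1+r)^n − 1)/r] × (1+r)) = A$3,385.61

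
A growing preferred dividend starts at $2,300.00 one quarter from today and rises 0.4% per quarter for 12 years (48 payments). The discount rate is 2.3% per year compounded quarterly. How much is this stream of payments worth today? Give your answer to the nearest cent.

$105,397.84

Periodic rate r = 0.023/4 per quarter; n is counted in quarters.
Growing ordinary annuity: PV = PMT₁ × [1 − ((1+g)/(1+r))^n] / (r − g) = 2,300 × [1 − ((1+0.004)/(1+r))^48] / (r − 0.004) = $105,397.84.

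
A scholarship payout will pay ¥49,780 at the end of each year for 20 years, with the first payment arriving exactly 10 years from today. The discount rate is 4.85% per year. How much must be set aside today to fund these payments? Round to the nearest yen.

Ordinary annuity of 20 payments, first payment at period 10.
Periodic rate r = 0.0485 per year.
The ordinary-annuity PV formula values the stream one period before the first payment (period 9); discount that back 9 periods:
PV₀ = 49,780 × [1 − (1+r)^−20] / r × (1+r)^−9 = ¥410,276

¥410,276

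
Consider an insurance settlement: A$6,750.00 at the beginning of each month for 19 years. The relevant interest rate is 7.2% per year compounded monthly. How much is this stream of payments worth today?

A$842,408.39

This is an annuity due: 228 payments of A$6,750.00 at the beginning of each month.
Periodic rate r = 0.072/12 per month; n is counted in months.
PV = PMT × [(1 − (1+r)^−n)/r] × (1+r) = 6,750 × [1 − (1+r)^−228] / r × (1+r) = A$842,408.39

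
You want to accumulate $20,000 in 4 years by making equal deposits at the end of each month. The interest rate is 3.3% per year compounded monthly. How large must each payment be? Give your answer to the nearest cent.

$390.34

Level ordinary annuity; solve FV = PMT × [((1+r)^n − 1)/r] for PMT.
Periodic rate r = 0.033/12 per month; n is counted in months.
With n = 48: PMT = 20,000 / ([((1+r)^n − 1)/r]) = $390.34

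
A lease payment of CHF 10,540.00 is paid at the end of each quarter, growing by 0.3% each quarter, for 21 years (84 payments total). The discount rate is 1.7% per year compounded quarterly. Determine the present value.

CHF 837,584.09

Periodic rate r = 0.017/4 per quarter; n is counted in quarters.
Growing ordinary annuity: PV = PMT₁ × [1 − ((1+g)/(1+r))^n] / (r − g) = 10,540 × [1 − ((1+0.003)/(1+r))^84] / (r − 0.003) = CHF 837,584.09.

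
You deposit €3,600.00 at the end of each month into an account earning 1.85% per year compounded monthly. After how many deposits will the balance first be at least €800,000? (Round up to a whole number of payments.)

Periodic rate r = 0.0185/12 per month; n is counted in months.
Ordinary annuity FV: 800,000 = 3,600 × [((1+r)^n − 1)/r].
(1+r)^n = 1 + 800,000 × r / 3,600, so n = ln(1 + 800,000·r/3,600) / ln(1+r) = 191.24.
Round up to a whole number of payments: n = 192.

192 payments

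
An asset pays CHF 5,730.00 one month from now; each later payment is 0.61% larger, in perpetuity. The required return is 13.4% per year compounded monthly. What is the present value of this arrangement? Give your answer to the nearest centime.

Periodic rate r = 0.134/12 per month.
Growing perpetuity (Gordon): PV = PMT₁ / (r − g) = 5,730 / (r − 0.0061) = CHF 1,130,921.05.

CHF 1,130,921.05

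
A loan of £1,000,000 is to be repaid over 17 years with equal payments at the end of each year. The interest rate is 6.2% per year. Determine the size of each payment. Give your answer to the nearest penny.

£96,822.44

Level ordinary annuity; solve PV = PMT × [(1 − (1+r)^−n)/r] for PMT.
Periodic rate r = 0.062 per year.
With n = 17: PMT = 1,000,000 / ([(1 − (1+r)^−n)/r]) = £96,822.44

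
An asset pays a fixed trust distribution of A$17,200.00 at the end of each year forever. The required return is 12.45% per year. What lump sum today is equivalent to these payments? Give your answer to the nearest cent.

A$138,152.61

Periodic rate r = 0.1245 per year.
Level perpetuity: PV = PMT / r = 17,200 / (0.1245) = A$138,152.61.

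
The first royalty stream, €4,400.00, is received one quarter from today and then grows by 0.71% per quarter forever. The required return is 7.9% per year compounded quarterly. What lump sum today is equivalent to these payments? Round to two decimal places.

€347,826.09

Periodic rate r = 0.079/4 per quarter.
Growing perpetuity (Gordon): PV = PMT₁ / (r − g) = 4,400 / (r − 0.0071) = €347,826.09.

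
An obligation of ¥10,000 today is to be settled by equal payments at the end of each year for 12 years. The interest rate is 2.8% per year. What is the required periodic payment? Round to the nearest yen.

¥993

Level ordinary annuity; solve PV = PMT × [(1 − (1+r)^−n)/r] for PMT.
Periodic rate r = 0.028 per year.
With n = 12: PMT = 10,000 / ([(1 − (1+r)^−n)/r]) = ¥993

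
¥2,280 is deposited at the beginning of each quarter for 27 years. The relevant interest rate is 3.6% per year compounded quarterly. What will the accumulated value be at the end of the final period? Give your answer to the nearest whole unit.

This is an annuity due: 108 deposits of ¥2,280 at the beginning of each quarter.
Periodic rate r = 0.036/4 per quarter; n is counted in quarters.
FV = PMT × [((1+r)^n − 1)/r] × (1+r) = 2,280 × [(1+r)^108 − 1] / r × (1+r) = ¥417,099

¥417,099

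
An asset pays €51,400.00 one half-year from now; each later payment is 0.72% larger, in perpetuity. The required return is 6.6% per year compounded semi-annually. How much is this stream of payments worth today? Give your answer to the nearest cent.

€1,992,248.06

Periodic rate r = 0.066/2 per half-year.
Growing perpetuity (Gordon): PV = PMT₁ / (r − g) = 51,400 / (r − 0.0072) = €1,992,248.06.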